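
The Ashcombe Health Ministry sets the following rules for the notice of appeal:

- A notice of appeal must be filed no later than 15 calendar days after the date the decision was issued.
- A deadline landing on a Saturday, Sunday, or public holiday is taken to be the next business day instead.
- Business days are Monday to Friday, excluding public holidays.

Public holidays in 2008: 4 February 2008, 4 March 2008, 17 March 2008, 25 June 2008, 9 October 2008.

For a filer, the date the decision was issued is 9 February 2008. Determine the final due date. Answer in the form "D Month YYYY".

15 calendar days after 9 February 2008 is 24 February 2008.
Because 24 February 2008 is a Sunday, the deadline becomes 25 February 2008 (Monday).
The final due date is 25 February 2008.

25 February 2008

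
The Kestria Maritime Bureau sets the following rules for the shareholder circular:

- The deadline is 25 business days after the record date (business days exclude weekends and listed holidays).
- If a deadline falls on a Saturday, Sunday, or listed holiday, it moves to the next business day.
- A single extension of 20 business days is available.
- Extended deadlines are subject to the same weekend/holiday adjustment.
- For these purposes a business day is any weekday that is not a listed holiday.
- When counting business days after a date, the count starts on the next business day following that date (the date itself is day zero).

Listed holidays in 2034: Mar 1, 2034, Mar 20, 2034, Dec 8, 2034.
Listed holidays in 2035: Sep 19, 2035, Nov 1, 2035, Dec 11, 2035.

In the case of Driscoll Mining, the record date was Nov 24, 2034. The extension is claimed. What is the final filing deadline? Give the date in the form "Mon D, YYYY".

25 business days after Nov 24, 2034, excluding weekends and holidays, is Jan 1, 2035.
Since Jan 1, 2035 is a Monday and not a holiday, the date is unchanged.
Counting 20 further business days from Jan 1, 2035 reaches Jan 29, 2035.
Jan 29, 2035 is a Monday and not a listed holiday, so it stands.
So the filing is due Jan 29, 2035.

Jan 29, 2035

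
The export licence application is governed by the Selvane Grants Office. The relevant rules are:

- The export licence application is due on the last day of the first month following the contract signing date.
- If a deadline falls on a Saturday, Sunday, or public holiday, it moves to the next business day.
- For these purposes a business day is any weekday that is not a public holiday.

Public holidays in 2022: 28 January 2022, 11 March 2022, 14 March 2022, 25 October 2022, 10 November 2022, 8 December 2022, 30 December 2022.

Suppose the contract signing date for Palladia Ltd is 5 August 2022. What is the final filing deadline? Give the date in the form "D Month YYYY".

30 September 2022

The first month after 5 August 2022 is September 2022, whose last day is 30 September 2022.
30 September 2022 falls on a Friday, which is a business day, so no adjustment is needed.
Final deadline: 30 September 2022.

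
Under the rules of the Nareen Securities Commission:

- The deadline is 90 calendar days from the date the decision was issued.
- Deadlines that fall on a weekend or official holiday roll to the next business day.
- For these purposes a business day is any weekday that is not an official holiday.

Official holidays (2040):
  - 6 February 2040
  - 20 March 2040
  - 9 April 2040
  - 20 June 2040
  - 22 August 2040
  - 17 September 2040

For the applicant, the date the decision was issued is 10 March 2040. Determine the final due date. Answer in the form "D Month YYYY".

8 June 2040

90 calendar days after 10 March 2040 is 8 June 2040.
Since 8 June 2040 is a Friday and not a holiday, the date is unchanged.
So the filing is due 8 June 2040.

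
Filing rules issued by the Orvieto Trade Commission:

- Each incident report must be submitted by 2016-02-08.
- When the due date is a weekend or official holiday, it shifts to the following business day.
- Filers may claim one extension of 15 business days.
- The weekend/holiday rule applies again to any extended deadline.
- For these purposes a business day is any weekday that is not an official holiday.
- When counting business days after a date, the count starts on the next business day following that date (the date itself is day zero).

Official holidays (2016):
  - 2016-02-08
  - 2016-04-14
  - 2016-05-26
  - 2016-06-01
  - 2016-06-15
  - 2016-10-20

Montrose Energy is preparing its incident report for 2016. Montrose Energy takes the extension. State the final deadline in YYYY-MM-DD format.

Start from the fixed due date, 2016-02-08.
2016-02-08 falls on a listed holiday. Rolling to the next business day gives 2016-02-09, a Tuesday.
The 15-business-day extension runs from 2016-02-09 to 2016-03-01.
2016-03-01 falls on a Tuesday, which is a business day, so no adjustment is needed.
So the filing is due 2016-03-01.

2016-03-01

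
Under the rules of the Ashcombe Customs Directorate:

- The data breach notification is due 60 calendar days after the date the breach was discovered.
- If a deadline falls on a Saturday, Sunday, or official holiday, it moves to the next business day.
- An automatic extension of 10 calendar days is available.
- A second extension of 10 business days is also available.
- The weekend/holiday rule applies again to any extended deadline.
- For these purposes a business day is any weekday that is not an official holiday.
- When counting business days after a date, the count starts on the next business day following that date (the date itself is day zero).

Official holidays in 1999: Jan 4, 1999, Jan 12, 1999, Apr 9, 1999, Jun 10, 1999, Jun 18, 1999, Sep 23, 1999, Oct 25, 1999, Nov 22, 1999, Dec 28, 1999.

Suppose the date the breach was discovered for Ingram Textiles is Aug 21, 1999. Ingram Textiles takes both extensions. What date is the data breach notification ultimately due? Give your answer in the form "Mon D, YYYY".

Nov 15, 1999

60 calendar days after Aug 21, 1999 is Oct 20, 1999.
Oct 20, 1999 is a Wednesday and not a listed holiday, so it stands.
Applying the 10-calendar-day extension: Oct 20, 1999 + 10 days = Oct 30, 1999.
Oct 30, 1999 falls on a Saturday. Rolling to the next business day gives Nov 1, 1999, a Monday.
Counting 10 further business days from Nov 1, 1999 reaches Nov 15, 1999.
Nov 15, 1999 (Monday) is already a business day.
Final deadline: Nov 15, 1999.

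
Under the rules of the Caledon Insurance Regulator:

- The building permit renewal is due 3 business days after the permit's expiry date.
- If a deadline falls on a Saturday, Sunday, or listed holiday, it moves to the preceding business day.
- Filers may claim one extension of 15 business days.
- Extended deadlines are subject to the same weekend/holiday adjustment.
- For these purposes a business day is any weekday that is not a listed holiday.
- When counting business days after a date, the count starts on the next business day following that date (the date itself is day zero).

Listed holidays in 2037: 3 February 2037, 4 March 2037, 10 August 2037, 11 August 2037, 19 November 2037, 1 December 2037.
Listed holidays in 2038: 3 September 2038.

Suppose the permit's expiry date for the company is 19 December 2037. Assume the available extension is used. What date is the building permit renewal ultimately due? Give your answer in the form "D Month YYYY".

13 January 2038

3 business days after 19 December 2037, excluding weekends and holidays, is 23 December 2037.
23 December 2037 falls on a Wednesday, which is a business day, so no adjustment is needed.
The 15-business-day extension runs from 23 December 2037 to 13 January 2038.
Since 13 January 2038 is a Wednesday and not a holiday, the date is unchanged.
So the filing is due 13 January 2038.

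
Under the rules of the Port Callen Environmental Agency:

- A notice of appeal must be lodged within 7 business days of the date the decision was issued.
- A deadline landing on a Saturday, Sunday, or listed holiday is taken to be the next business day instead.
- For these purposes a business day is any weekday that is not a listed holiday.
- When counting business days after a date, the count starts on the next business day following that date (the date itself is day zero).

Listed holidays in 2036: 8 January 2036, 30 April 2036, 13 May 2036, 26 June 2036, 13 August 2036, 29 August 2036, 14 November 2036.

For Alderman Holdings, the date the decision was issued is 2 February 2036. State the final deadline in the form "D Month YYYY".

12 February 2036

Starting the day after 2 February 2036 and counting 7 business days lands on 12 February 2036.
12 February 2036 is a Tuesday and not a listed holiday, so it stands.
Final deadline: 12 February 2036.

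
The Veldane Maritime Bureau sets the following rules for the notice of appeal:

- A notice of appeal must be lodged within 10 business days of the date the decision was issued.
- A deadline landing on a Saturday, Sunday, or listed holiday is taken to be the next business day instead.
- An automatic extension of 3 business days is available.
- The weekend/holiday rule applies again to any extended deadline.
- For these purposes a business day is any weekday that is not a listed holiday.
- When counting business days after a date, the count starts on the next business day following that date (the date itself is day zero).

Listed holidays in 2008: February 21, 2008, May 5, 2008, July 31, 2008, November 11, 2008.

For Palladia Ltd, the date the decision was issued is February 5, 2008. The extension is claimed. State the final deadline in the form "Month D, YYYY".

Starting the day after February 5, 2008 and counting 10 business days lands on February 19, 2008.
February 19, 2008 (Tuesday) is already a business day.
The 3-business-day extension runs from February 19, 2008 to February 25, 2008.
Since February 25, 2008 is a Monday and not a holiday, the date is unchanged.
Deadline: February 25, 2008.

February 25, 2008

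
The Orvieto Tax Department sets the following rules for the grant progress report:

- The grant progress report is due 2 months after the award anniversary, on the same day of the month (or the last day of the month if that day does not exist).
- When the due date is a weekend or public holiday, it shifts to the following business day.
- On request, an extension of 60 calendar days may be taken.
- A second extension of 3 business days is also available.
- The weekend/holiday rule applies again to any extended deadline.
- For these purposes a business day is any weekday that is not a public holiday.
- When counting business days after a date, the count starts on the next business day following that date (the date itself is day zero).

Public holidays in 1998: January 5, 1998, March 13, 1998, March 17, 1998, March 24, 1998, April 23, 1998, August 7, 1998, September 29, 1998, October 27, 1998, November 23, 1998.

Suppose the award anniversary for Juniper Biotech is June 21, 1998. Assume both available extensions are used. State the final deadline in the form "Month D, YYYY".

2 months after June 21, 1998, on the same day of the month, is August 21, 1998.
August 21, 1998 is a Friday and not a listed holiday, so it stands.
With the 60-day extension, August 21, 1998 becomes October 20, 1998.
Since October 20, 1998 is a Tuesday and not a holiday, the date is unchanged.
The 3-business-day extension runs from October 20, 1998 to October 23, 1998.
October 23, 1998 is a Friday and not a listed holiday, so it stands.
Final deadline: October 23, 1998.

October 23, 1998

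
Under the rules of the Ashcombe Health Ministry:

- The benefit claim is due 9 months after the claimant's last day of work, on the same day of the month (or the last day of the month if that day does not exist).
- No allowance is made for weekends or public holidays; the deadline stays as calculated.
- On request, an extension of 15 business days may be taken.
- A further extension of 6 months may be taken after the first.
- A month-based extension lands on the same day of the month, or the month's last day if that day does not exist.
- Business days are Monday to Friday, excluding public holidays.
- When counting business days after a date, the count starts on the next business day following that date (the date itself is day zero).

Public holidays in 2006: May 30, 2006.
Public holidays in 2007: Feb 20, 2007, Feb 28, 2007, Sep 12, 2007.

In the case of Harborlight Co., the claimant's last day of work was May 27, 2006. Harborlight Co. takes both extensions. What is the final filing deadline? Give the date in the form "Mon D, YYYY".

Moving 9 months forward from May 27, 2006 on the corresponding day gives Feb 27, 2007.
Feb 27, 2007 falls on a Tuesday. The rules make no weekend/holiday allowance, so it remains Feb 27, 2007.
The 15-business-day extension runs from Feb 27, 2007 to Mar 21, 2007.
Mar 21, 2007 is a Wednesday; no weekend or holiday adjustment applies.
Add 6 months to Mar 21, 2007: Sep 21, 2007.
Sep 21, 2007 is a Friday; no weekend or holiday adjustment applies.
So the filing is due Sep 21, 2007.

Sep 21, 2007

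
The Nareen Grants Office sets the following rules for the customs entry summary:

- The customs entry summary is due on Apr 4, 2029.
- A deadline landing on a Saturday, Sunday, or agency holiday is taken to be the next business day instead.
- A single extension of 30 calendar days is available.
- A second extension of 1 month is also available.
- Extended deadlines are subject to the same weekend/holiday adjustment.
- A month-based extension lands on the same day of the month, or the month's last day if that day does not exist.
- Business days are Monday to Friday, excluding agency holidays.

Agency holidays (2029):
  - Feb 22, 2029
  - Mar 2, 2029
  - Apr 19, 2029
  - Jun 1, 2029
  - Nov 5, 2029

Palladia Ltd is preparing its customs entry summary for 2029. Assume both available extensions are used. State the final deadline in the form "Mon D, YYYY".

The statutory due date is Apr 4, 2029.
Apr 4, 2029 is a Wednesday and not a listed holiday, so it stands.
With the 30-day extension, Apr 4, 2029 becomes May 4, 2029.
May 4, 2029 falls on a Friday, which is a business day, so no adjustment is needed.
The 1 month extension carries May 4, 2029 to Jun 4, 2029.
Jun 4, 2029 is a Monday and not a listed holiday, so it stands.
Final deadline: Jun 4, 2029.

Jun 4, 2029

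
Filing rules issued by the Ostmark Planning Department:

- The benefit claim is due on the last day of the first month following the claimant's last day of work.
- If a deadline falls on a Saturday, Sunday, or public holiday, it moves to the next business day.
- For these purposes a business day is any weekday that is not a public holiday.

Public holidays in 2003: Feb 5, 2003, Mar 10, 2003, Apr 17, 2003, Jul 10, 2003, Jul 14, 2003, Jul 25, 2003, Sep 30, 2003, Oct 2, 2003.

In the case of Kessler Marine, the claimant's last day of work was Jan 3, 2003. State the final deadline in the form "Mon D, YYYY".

The first month after Jan 3, 2003 is February 2003, whose last day is Feb 28, 2003.
Feb 28, 2003 (Friday) is already a business day.
Final deadline: Feb 28, 2003.

Feb 28, 2003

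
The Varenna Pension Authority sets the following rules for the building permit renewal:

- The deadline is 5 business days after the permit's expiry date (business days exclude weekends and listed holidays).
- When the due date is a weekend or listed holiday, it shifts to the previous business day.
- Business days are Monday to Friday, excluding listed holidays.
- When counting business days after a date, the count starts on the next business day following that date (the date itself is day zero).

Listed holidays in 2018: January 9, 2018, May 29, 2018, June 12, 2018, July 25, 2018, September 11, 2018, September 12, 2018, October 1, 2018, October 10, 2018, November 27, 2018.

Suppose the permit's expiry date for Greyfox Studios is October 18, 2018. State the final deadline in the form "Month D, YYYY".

Counting 5 business days after October 18, 2018 (skipping weekends and listed holidays) reaches October 25, 2018.
Since October 25, 2018 is a Thursday and not a holiday, the date is unchanged.
Deadline: October 25, 2018.

October 25, 2018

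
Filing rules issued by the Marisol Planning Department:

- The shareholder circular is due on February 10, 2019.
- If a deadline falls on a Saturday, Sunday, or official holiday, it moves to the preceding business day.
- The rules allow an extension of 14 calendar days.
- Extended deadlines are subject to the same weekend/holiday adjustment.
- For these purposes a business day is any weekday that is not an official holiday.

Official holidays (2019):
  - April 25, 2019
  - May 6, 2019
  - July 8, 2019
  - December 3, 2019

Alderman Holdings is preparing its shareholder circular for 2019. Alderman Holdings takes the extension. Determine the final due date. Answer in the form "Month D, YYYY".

February 22, 2019

The stated deadline is February 10, 2019.
February 10, 2019 is a Sunday, so it moves to the preceding business day, February 8, 2019 (Friday).
Applying the 14-calendar-day extension: February 8, 2019 + 14 days = February 22, 2019.
February 22, 2019 (Friday) is already a business day.
The final due date is February 22, 2019.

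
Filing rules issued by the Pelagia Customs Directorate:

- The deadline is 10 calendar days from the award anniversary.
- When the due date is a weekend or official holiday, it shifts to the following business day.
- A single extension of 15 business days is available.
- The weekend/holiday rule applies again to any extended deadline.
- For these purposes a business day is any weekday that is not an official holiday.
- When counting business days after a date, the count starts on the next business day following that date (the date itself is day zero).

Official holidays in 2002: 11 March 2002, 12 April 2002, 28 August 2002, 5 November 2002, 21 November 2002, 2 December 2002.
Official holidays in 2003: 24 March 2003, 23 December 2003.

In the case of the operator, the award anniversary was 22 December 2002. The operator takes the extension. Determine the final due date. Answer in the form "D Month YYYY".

22 January 2003

Adding 10 calendar days to 22 December 2002 gives 1 January 2003.
1 January 2003 is a Wednesday and not a listed holiday, so it stands.
The 15-business-day extension runs from 1 January 2003 to 22 January 2003.
22 January 2003 (Wednesday) is already a business day.
The final due date is 22 January 2003.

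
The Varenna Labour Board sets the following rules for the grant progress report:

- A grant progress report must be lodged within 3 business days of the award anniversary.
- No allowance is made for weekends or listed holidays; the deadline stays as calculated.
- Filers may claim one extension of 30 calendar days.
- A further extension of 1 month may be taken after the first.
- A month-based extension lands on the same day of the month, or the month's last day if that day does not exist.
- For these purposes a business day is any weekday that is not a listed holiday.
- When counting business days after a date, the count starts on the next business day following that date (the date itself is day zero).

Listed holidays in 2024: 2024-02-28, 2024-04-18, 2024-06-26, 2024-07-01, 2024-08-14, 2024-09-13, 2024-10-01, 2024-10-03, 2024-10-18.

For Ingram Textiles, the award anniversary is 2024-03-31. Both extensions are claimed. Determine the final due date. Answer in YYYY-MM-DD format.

3 business days after 2024-03-31, excluding weekends and holidays, is 2024-04-03.
2024-04-03 is a Wednesday; no weekend or holiday adjustment applies.
Applying the 30-calendar-day extension: 2024-04-03 + 30 days = 2024-05-03.
No adjustment is made for weekends or holidays, so 2024-05-03 stands.
Applying the 1 month extension: 1 month after 2024-05-03 is 2024-06-03.
2024-06-03 falls on a Monday. The rules make no weekend/holiday allowance, so it remains 2024-06-03.
The final due date is 2024-06-03.

2024-06-03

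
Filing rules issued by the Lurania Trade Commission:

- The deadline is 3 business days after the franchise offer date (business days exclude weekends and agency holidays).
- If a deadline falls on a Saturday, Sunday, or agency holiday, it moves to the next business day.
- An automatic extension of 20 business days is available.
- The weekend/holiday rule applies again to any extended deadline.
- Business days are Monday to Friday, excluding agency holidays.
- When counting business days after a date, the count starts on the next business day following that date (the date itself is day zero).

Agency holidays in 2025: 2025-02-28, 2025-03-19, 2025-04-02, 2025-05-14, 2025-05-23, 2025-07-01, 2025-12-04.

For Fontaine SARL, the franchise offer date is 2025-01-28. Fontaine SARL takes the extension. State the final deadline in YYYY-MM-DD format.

3 business days after 2025-01-28, excluding weekends and holidays, is 2025-01-31.
2025-01-31 (Friday) is already a business day.
The 20-business-day extension runs from 2025-01-31 to 2025-03-03.
2025-03-03 is a Monday and not a listed holiday, so it stands.
Deadline: 2025-03-03.

2025-03-03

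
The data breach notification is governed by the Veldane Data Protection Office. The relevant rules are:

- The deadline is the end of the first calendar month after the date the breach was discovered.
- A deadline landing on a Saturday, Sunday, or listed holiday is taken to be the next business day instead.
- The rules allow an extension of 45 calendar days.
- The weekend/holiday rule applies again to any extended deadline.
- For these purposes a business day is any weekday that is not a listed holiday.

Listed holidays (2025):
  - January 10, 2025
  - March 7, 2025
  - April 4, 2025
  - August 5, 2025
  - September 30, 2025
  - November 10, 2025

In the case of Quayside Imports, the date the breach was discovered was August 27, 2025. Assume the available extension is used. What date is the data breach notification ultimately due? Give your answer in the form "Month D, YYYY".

November 17, 2025

1 month after August 27, 2025 is September 2025; that month ends on September 30, 2025.
September 30, 2025 is a listed holiday; the next business day is October 1, 2025 (Wednesday).
Applying the 45-calendar-day extension: October 1, 2025 + 45 days = November 15, 2025.
November 15, 2025 is a Saturday, so it moves to the next business day, November 17, 2025 (Monday).
The final due date is November 17, 2025.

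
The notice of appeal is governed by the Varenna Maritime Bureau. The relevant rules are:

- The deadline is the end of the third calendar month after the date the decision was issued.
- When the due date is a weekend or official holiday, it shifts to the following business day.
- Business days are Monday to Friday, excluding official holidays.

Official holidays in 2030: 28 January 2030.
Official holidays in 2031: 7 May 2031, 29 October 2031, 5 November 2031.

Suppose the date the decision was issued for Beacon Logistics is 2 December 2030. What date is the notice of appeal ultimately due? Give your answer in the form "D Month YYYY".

3 months after 2 December 2030 is March 2031; that month ends on 31 March 2031.
Since 31 March 2031 is a Monday and not a holiday, the date is unchanged.
Final deadline: 31 March 2031.

31 March 2031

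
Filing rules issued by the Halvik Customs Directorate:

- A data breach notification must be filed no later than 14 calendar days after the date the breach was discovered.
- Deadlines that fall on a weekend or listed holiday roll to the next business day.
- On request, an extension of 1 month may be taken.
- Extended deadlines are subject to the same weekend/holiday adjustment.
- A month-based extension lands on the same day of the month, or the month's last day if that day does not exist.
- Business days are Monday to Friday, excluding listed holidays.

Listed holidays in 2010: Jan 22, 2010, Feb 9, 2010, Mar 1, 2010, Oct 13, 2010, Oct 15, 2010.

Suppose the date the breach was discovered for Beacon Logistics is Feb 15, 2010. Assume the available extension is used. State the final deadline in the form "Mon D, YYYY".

Apr 2, 2010

14 calendar days after Feb 15, 2010 is Mar 1, 2010.
Mar 1, 2010 falls on a listed holiday. Rolling to the next business day gives Mar 2, 2010, a Tuesday.
Applying the 1 month extension: 1 month after Mar 2, 2010 is Apr 2, 2010.
Since Apr 2, 2010 is a Friday and not a holiday, the date is unchanged.
Final deadline: Apr 2, 2010.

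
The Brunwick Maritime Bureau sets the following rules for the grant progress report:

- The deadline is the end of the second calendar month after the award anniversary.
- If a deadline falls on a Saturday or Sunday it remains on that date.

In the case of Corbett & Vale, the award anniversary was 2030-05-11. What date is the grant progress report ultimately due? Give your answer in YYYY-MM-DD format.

The second month after 2030-05-11 is July 2030, whose last day is 2030-07-31.
2030-07-31 is a Wednesday; no weekend or holiday adjustment applies.
Deadline: 2030-07-31.

2030-07-31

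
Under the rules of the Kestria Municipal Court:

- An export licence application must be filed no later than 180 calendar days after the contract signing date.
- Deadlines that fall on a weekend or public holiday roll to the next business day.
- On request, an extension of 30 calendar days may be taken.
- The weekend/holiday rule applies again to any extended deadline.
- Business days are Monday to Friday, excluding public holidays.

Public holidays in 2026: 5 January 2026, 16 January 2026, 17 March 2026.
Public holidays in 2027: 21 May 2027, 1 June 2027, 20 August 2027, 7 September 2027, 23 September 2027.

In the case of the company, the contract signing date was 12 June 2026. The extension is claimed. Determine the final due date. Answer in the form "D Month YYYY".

180 calendar days after 12 June 2026 is 9 December 2026.
Since 9 December 2026 is a Wednesday and not a holiday, the date is unchanged.
Applying the 30-calendar-day extension: 9 December 2026 + 30 days = 8 January 2027.
8 January 2027 falls on a Friday, which is a business day, so no adjustment is needed.
Final deadline: 8 January 2027.

8 January 2027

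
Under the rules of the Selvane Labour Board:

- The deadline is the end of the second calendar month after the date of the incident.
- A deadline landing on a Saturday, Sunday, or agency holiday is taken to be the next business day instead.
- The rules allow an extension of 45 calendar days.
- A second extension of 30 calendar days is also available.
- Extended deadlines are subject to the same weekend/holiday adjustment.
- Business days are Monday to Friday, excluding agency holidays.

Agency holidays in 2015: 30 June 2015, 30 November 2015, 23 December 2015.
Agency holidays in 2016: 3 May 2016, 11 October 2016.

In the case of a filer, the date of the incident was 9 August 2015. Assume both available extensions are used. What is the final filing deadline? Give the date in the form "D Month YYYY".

18 January 2016

2 months after 9 August 2015 falls in October 2015; the last day of that month is 31 October 2015.
Because 31 October 2015 is a Saturday, the deadline becomes 2 November 2015 (Monday).
The 45-calendar-day extension moves the deadline from 2 November 2015 to 17 December 2015.
17 December 2015 falls on a Thursday, which is a business day, so no adjustment is needed.
The 30-calendar-day extension moves the deadline from 17 December 2015 to 16 January 2016.
Because 16 January 2016 is a Saturday, the deadline becomes 18 January 2016 (Monday).
The final due date is 18 January 2016.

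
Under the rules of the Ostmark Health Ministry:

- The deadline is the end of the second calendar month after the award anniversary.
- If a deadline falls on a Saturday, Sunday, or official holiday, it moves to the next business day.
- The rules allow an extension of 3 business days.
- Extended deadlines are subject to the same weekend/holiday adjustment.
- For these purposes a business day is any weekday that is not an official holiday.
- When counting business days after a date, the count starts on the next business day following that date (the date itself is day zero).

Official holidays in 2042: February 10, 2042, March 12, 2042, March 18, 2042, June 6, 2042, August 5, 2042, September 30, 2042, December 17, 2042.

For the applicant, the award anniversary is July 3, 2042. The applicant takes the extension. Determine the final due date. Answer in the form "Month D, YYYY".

The second month after July 3, 2042 is September 2042, whose last day is September 30, 2042.
September 30, 2042 is a listed holiday; the next business day is October 1, 2042 (Wednesday).
Applying the 3-business-day extension: 3 business days after October 1, 2042 is October 6, 2042.
Since October 6, 2042 is a Monday and not a holiday, the date is unchanged.
So the filing is due October 6, 2042.

October 6, 2042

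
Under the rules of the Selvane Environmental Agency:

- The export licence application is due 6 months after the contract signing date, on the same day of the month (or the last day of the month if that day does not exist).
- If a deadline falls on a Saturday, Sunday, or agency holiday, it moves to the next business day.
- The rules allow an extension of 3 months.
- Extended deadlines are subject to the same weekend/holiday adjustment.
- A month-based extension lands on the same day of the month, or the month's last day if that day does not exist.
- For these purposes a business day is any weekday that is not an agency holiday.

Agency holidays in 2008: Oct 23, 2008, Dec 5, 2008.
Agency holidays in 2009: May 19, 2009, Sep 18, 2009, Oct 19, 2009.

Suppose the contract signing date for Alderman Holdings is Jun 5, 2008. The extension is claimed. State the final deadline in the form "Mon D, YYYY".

6 months from Jun 5, 2008 is Dec 5, 2008.
Dec 5, 2008 is a listed holiday; the next business day is Dec 8, 2008 (Monday).
The 3 months extension carries Dec 8, 2008 to Mar 8, 2009.
Mar 8, 2009 is a Sunday; the next business day is Mar 9, 2009 (Monday).
So the filing is due Mar 9, 2009.

Mar 9, 2009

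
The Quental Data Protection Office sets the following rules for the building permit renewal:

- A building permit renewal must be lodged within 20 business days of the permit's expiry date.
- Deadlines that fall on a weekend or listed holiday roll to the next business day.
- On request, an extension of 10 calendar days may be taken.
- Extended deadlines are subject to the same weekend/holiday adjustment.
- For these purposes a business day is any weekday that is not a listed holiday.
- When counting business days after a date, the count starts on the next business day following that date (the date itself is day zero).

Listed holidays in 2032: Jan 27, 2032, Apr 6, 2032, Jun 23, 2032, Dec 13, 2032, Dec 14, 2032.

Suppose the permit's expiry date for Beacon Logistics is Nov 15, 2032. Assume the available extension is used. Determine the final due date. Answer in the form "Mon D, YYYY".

20 business days after Nov 15, 2032, excluding weekends and holidays, is Dec 15, 2032.
Dec 15, 2032 falls on a Wednesday, which is a business day, so no adjustment is needed.
With the 10-day extension, Dec 15, 2032 becomes Dec 25, 2032.
Dec 25, 2032 is a Saturday; the next business day is Dec 27, 2032 (Monday).
Deadline: Dec 27, 2032.

Dec 27, 2032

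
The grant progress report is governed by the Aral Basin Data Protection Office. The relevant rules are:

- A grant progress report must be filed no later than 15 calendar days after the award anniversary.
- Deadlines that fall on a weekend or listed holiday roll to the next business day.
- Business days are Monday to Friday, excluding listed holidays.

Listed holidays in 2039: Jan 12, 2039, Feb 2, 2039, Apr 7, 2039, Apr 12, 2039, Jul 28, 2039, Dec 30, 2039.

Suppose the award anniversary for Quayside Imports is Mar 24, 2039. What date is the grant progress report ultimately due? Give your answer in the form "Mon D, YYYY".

From Mar 24, 2039, 15 calendar days later is Apr 8, 2039.
Since Apr 8, 2039 is a Friday and not a holiday, the date is unchanged.
So the filing is due Apr 8, 2039.

Apr 8, 2039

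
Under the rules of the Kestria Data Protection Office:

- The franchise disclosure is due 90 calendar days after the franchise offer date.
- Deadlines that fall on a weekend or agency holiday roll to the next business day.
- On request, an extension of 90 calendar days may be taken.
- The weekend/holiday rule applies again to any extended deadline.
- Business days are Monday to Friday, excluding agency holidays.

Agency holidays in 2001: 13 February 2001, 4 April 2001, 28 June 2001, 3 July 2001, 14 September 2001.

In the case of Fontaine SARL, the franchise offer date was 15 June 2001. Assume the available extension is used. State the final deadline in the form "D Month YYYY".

12 December 2001

Trigger date 15 June 2001 + 90 calendar days = 13 September 2001.
13 September 2001 is a Thursday and not a listed holiday, so it stands.
With the 90-day extension, 13 September 2001 becomes 12 December 2001.
12 December 2001 falls on a Wednesday, which is a business day, so no adjustment is needed.
So the filing is due 12 December 2001.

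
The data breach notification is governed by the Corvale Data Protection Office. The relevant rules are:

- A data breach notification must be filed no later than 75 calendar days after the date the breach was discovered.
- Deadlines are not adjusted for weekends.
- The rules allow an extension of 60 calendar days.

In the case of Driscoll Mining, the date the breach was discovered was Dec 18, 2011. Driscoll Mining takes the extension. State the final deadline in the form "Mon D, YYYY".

May 1, 2012

Adding 75 calendar days to Dec 18, 2011 gives Mar 2, 2012.
Mar 2, 2012 falls on a Friday. The rules make no weekend/holiday allowance, so it remains Mar 2, 2012.
With the 60-day extension, Mar 2, 2012 becomes May 1, 2012.
May 1, 2012 falls on a Tuesday. The rules make no weekend/holiday allowance, so it remains May 1, 2012.
The final due date is May 1, 2012.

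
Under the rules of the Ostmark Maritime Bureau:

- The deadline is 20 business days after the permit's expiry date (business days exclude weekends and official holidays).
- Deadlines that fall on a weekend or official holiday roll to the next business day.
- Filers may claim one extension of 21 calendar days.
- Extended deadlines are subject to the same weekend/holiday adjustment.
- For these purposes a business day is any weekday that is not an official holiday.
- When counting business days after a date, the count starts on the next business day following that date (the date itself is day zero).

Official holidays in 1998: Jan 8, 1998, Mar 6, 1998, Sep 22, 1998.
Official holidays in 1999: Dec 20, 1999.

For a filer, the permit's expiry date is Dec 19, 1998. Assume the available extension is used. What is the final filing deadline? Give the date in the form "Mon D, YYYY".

Feb 5, 1999

Starting the day after Dec 19, 1998 and counting 20 business days lands on Jan 15, 1999.
Jan 15, 1999 is a Friday and not a listed holiday, so it stands.
Add the 21 calendar-day extension to Jan 15, 1999: Feb 5, 1999.
Since Feb 5, 1999 is a Friday and not a holiday, the date is unchanged.
Final deadline: Feb 5, 1999.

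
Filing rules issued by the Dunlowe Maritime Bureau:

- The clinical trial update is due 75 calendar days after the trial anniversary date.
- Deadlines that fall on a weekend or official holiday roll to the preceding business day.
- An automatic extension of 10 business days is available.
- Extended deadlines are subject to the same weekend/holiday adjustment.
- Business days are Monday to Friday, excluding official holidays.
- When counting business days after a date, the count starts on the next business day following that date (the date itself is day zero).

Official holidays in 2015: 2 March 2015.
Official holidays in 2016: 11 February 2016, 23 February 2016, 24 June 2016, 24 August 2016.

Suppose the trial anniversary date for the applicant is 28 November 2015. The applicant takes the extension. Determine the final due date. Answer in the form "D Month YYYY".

Adding 75 calendar days to 28 November 2015 gives 11 February 2016.
11 February 2016 falls on a listed holiday. Rolling to the preceding business day gives 10 February 2016, a Wednesday.
The 10-business-day extension runs from 10 February 2016 to 26 February 2016.
Since 26 February 2016 is a Friday and not a holiday, the date is unchanged.
Final deadline: 26 February 2016.

26 February 2016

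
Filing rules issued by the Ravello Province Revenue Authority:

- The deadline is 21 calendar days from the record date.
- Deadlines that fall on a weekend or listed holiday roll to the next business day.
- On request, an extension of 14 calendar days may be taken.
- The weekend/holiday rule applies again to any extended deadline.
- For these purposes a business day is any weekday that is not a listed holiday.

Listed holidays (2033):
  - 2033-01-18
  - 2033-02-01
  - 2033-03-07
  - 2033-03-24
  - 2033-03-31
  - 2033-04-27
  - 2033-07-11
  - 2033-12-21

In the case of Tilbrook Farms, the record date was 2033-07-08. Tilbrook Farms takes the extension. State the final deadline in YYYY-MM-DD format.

From 2033-07-08, 21 calendar days later is 2033-07-29.
2033-07-29 falls on a Friday, which is a business day, so no adjustment is needed.
Applying the 14-calendar-day extension: 2033-07-29 + 14 days = 2033-08-12.
2033-08-12 is a Friday and not a listed holiday, so it stands.
Deadline: 2033-08-12.

2033-08-12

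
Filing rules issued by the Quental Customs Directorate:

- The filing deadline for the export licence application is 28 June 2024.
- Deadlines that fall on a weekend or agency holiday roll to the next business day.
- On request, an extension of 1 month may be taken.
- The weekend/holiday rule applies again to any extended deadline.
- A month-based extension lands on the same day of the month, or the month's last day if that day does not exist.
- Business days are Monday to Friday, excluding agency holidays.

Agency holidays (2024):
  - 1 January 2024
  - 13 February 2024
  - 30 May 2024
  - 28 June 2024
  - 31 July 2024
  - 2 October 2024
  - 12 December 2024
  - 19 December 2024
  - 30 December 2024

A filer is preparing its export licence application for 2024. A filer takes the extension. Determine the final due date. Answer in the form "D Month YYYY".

Start from the fixed due date, 28 June 2024.
28 June 2024 falls on a listed holiday. Rolling to the next business day gives 1 July 2024, a Monday.
Applying the 1 month extension: 1 month after 1 July 2024 is 1 August 2024.
Since 1 August 2024 is a Thursday and not a holiday, the date is unchanged.
Deadline: 1 August 2024.

1 August 2024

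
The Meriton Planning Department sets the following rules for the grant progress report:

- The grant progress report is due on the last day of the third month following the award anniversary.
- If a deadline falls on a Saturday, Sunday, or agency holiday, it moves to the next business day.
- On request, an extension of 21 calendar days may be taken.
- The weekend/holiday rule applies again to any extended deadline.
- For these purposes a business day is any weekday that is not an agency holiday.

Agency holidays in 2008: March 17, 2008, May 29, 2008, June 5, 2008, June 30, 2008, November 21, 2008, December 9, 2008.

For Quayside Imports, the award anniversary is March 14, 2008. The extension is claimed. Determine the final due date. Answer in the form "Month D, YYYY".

3 months after March 14, 2008 falls in June 2008; the last day of that month is June 30, 2008.
June 30, 2008 falls on a listed holiday. Rolling to the next business day gives July 1, 2008, a Tuesday.
With the 21-day extension, July 1, 2008 becomes July 22, 2008.
July 22, 2008 (Tuesday) is already a business day.
So the filing is due July 22, 2008.

July 22, 2008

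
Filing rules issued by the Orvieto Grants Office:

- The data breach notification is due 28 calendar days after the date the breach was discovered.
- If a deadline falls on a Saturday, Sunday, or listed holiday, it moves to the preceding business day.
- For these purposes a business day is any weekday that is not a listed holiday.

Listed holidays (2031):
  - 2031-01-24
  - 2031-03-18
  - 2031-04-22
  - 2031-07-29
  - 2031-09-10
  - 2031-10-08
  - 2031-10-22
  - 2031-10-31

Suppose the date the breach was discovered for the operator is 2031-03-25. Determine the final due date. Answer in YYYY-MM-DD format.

28 calendar days after 2031-03-25 is 2031-04-22.
2031-04-22 is a listed holiday, so it moves to the preceding business day, 2031-04-21 (Monday).
The final due date is 2031-04-21.

2031-04-21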